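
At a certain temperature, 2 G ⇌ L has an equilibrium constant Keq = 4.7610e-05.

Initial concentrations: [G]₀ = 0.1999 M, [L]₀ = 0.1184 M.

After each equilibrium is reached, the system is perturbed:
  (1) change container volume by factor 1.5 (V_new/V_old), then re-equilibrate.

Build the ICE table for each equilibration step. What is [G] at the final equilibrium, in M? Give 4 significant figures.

[G]_eq = 0.2911 M

Q₀ = 2.963 vs Keq = 4.7610e-05 ⇒ Q>K, reverse
Step 1:
                    G           L
  Initial      0.1999      0.1184
  Change       0.2368     -0.1184
  Equil        0.4367  9.0788e-06
  solve Keq expr → x = -0.1184; check Q = 4.7610e-05
Then change container volume by factor 1.5 (V_new/V_old).
Step 2:
                    G           L
  Initial      0.2911  6.0525e-06
  Change   4.0348e-06 -2.0174e-06
  Equil        0.2911  4.0351e-06
  solve Keq expr → x = -2.0174e-06; check Q = 4.7610e-05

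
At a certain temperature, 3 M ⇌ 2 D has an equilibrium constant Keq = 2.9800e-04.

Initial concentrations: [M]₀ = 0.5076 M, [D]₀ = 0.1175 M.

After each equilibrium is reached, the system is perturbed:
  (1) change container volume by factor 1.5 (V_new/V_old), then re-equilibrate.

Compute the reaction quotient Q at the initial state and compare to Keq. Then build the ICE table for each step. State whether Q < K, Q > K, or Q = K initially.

Q₀ = 0.1056; Q > K (proceeds reverse)

Q₀ = 0.1056 vs Keq = 2.9800e-04 ⇒ Q>K, reverse
Step 1:
                    M           D
  I            0.5076      0.1175
  C            0.1621      -0.108
  E            0.6697     0.00946
  solve Keq expr → x = -0.05402; check Q = 2.9800e-04
Then change container volume by factor 1.5 (V_new/V_old).
Step 2:
                    M           D
  I            0.4464    0.006307
  C          0.001692   -0.001128
  E            0.4481    0.005179
  solve Keq expr → x = -5.6399e-04; check Q = 2.9800e-04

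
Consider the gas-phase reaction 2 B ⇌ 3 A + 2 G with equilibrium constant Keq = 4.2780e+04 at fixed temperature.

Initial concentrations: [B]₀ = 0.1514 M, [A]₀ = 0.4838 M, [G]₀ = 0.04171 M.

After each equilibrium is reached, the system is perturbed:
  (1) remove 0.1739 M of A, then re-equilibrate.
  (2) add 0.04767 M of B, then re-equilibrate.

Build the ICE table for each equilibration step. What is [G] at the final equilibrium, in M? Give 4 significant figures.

Q₀ = 0.008595 vs Keq = 4.2780e+04 ⇒ Q<K, forward
Step 1:
                   B          A          G
  Initial     0.1514     0.4838    0.04171
  Change     -0.1508     0.2263     0.1508
  Equil   5.5703e-04     0.7101     0.1926
  solve Keq expr → x = 0.07542; check Q = 4.2780e+04
Then remove 0.1739 M of A.
Step 2:
                   B          A          G
  Initial 5.5703e-04     0.5362     0.1926
  Change  -1.9088e-04 2.8632e-04 1.9088e-04
  Equil   3.6615e-04     0.5365     0.1927
  solve Keq expr → x = 9.5440e-05; check Q = 4.2780e+04
Then add 0.04767 M of B.
Step 3:
                   B          A          G
  Initial    0.04804     0.5365     0.1927
  Change    -0.04749    0.07123    0.04749
  Equil   5.5020e-04     0.6077     0.2402
  solve Keq expr → x = 0.02374; check Q = 4.2780e+04

[G]_eq = 0.2402 M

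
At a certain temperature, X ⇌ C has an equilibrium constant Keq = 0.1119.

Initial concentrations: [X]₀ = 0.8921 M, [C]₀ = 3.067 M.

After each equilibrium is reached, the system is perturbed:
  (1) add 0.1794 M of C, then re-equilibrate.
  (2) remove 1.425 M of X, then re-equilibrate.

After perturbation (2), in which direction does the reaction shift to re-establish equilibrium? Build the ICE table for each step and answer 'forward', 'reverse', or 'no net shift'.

Direction: reverse

Q₀ = 3.438 vs Keq = 0.1119 ⇒ Q>K, reverse
Step 1:
                   X          C
  I           0.8921      3.067
  C            2.669     -2.669
  E            3.561     0.3984
  solve Keq expr → x = -2.669; check Q = 0.1119
Then add 0.1794 M of C.
Step 2:
                   X          C
  I            3.561     0.5778
  C           0.1613    -0.1613
  E            3.722     0.4165
  solve Keq expr → x = -0.1613; check Q = 0.1119
Then remove 1.425 M of X.
Step 3:
                   X          C
  I            2.297     0.4165
  C           0.1434    -0.1434
  E             2.44     0.2731
  solve Keq expr → x = -0.1434; check Q = 0.1119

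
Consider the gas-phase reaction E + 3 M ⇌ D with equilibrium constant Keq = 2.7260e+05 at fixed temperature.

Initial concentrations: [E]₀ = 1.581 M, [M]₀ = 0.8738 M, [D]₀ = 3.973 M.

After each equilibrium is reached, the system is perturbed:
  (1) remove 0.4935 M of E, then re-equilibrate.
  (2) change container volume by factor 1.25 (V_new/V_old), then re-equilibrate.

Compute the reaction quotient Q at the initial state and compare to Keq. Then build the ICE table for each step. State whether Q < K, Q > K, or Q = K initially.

Q₀ = 3.767; Q < K (proceeds forward)

Q₀ = 3.767 vs Keq = 2.7260e+05 ⇒ Q<K, forward
Step 1:
                    E           M           D
  Initial       1.581      0.8738       3.973
  Change      -0.2836     -0.8509      0.2836
  Equil         1.297     0.02292       4.257
  solve Keq expr → x = 0.2836; check Q = 2.7260e+05
Then remove 0.4935 M of E.
Step 2:
                    E           M           D
  Initial      0.8039     0.02292       4.257
  Change     0.001316    0.003947   -0.001316
  Equil        0.8052     0.02686       4.255
  solve Keq expr → x = -0.001316; check Q = 2.7260e+05
Then change container volume by factor 1.25 (V_new/V_old).
Step 3:
                    E           M           D
  Initial      0.6442     0.02149       3.404
  Change     0.001781    0.005343   -0.001781
  Equil        0.6459     0.02683       3.402
  solve Keq expr → x = -0.001781; check Q = 2.7260e+05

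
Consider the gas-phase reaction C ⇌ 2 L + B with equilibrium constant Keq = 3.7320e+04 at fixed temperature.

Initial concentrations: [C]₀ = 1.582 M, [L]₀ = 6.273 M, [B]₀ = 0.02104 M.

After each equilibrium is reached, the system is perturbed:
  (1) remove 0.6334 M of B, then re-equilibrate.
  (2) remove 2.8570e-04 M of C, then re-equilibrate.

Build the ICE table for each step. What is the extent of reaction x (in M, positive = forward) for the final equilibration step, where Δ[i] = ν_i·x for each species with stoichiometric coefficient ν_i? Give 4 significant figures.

Q₀ = 0.5233 vs Keq = 3.7320e+04 ⇒ Q<K, forward
Step 1:
                    C           L           B
  Initial       1.582       6.273     0.02104
  Change       -1.578       3.156       1.578
  Equil       0.00381       9.429       1.599
  solve Keq expr → x = 1.578; check Q = 3.7320e+04
Then remove 0.6334 M of B.
Step 2:
                    C           L           B
  Initial     0.00381       9.429      0.9658
  Change    -0.001504    0.003008    0.001504
  Equil      0.002306       9.432      0.9673
  solve Keq expr → x = 0.001504; check Q = 3.7320e+04
Then remove 2.8570e-04 M of C.
Step 3:
                    C           L           B
  Initial     0.00202       9.432      0.9673
  Change   2.8474e-04 -5.6949e-04 -2.8474e-04
  Equil      0.002305       9.432       0.967
  solve Keq expr → x = -2.8474e-04; check Q = 3.7320e+04

x = -2.8474e-04 M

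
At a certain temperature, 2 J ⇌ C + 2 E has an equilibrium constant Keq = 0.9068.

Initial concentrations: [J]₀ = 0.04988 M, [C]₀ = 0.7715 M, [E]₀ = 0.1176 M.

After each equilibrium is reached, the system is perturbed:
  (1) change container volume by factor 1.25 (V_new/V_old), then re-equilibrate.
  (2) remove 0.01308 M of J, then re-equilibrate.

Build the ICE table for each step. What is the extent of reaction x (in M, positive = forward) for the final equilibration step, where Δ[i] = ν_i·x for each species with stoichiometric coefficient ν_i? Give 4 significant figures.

x = -0.003553 M

Q₀ = 4.288 vs Keq = 0.9068 ⇒ Q>K, reverse
Step 1:
                   J          C          E
  Initial    0.04988     0.7715     0.1176
  Change     0.03007   -0.01503   -0.03007
  Equil      0.07995     0.7565    0.08753
  solve Keq expr → x = -0.01503; check Q = 0.9068
Then change container volume by factor 1.25 (V_new/V_old).
Step 2:
                   J          C          E
  Initial    0.06396     0.6052    0.07003
  Change   -0.003666   0.001833   0.003666
  Equil      0.06029      0.607    0.07369
  solve Keq expr → x = 0.001833; check Q = 0.9068
Then remove 0.01308 M of J.
Step 3:
                   J          C          E
  Initial    0.04721      0.607    0.07369
  Change    0.007106  -0.003553  -0.007106
  Equil      0.05432     0.6035    0.06659
  solve Keq expr → x = -0.003553; check Q = 0.9068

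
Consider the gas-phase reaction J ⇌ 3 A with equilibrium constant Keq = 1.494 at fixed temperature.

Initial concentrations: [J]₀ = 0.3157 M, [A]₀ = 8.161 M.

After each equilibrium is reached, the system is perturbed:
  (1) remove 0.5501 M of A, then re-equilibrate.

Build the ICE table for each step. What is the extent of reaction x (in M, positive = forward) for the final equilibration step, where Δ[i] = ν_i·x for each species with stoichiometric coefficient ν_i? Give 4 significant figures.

x = 0.1713 M

Q₀ = 1722 vs Keq = 1.494 ⇒ Q>K, reverse
Step 1:
                    J           A
  init         0.3157       8.161
  Δ             2.202      -6.606
  eq            2.518       1.555
  solve Keq expr → x = -2.202; check Q = 1.494
Then remove 0.5501 M of A.
Step 2:
                    J           A
  init          2.518       1.005
  Δ           -0.1713       0.514
  eq            2.346       1.519
  solve Keq expr → x = 0.1713; check Q = 1.494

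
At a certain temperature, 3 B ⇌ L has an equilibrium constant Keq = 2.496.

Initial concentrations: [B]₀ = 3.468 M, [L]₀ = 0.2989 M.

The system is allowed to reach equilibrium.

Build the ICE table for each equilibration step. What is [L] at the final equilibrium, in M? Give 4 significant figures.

[L]_eq = 1.194 M

Q₀ = 0.007166 vs Keq = 2.496 ⇒ Q<K, forward
Step 1:
                    B           L
  I             3.468      0.2989
  C            -2.686      0.8953
  E            0.7821       1.194
  solve Keq expr → x = 0.8953; check Q = 2.496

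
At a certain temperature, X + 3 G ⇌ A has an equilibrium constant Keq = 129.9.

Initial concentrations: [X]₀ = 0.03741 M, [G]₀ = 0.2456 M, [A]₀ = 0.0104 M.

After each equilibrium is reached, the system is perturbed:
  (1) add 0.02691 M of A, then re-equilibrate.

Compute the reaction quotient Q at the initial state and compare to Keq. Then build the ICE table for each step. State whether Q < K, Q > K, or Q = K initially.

Q₀ = 18.77 vs Keq = 129.9 ⇒ Q<K, forward
Step 1:
                    X           G           A
  I           0.03741      0.2456      0.0104
  C          -0.01439    -0.04318     0.01439
  E           0.02302      0.2024     0.02479
  solve Keq expr → x = 0.01439; check Q = 129.9
Then add 0.02691 M of A.
Step 2:
                    X           G           A
  I           0.02302      0.2024      0.0517
  C           0.00729     0.02187    -0.00729
  E           0.03031      0.2243     0.04441
  solve Keq expr → x = -0.00729; check Q = 129.9

Q₀ = 18.77; Q < K (proceeds forward)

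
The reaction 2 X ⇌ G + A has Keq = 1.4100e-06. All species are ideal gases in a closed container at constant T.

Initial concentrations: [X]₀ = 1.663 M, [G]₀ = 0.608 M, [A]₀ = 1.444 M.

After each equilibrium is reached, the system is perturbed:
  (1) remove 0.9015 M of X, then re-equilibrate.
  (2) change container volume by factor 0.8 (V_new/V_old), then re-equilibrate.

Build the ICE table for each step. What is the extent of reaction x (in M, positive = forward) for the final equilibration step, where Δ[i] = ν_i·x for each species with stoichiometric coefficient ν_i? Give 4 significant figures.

Q₀ = 0.3175 vs Keq = 1.4100e-06 ⇒ Q>K, reverse
Step 1:
                    X           G           A
  Initial       1.663       0.608       1.444
  Change        1.216      -0.608      -0.608
  Equil         2.879  1.3979e-05       0.836
  solve Keq expr → x = -0.608; check Q = 1.4100e-06
Then remove 0.9015 M of X.
Step 2:
                    X           G           A
  Initial       1.977  1.3979e-05       0.836
  Change   1.4768e-05 -7.3838e-06 -7.3838e-06
  Equil         1.977  6.5953e-06       0.836
  solve Keq expr → x = -7.3838e-06; check Q = 1.4100e-06
Then change container volume by factor 0.8 (V_new/V_old).
Step 3:
                    X           G           A
  Initial       2.472  8.2442e-06       1.045
  Change            0           0           0
  Equil         2.472  8.2442e-06       1.045
  solve Keq expr → x = 0; check Q = 1.4100e-06

x = 0 M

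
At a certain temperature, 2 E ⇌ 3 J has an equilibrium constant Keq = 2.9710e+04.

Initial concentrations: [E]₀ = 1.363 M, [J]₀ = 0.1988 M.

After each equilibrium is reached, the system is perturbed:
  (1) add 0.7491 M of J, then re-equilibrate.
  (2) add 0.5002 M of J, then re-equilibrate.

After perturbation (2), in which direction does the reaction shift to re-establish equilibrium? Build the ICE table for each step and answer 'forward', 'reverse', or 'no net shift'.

Direction: reverse

Q₀ = 0.004229 vs Keq = 2.9710e+04 ⇒ Q<K, forward
Step 1:
                   E          J
  I            1.363     0.1988
  C           -1.344      2.016
  E          0.01912      2.215
  solve Keq expr → x = 0.6719; check Q = 2.9710e+04
Then add 0.7491 M of J.
Step 2:
                   E          J
  I          0.01912      2.964
  C          0.01025   -0.01538
  E          0.02937      2.948
  solve Keq expr → x = -0.005125; check Q = 2.9710e+04
Then add 0.5002 M of J.
Step 3:
                   E          J
  I          0.02937      3.449
  C         0.007599    -0.0114
  E          0.03697      3.437
  solve Keq expr → x = -0.003799; check Q = 2.9710e+04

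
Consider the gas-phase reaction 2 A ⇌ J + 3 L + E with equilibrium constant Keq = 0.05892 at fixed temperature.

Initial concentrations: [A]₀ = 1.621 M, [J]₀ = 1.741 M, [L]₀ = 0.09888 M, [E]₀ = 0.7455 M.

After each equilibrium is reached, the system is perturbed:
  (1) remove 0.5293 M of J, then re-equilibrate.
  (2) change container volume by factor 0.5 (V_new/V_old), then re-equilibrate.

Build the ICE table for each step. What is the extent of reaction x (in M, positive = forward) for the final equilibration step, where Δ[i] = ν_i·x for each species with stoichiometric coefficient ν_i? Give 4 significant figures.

x = -0.136 M

Q₀ = 4.7754e-04 vs Keq = 0.05892 ⇒ Q<K, forward
Step 1:
                    A           J           L           E
  I             1.621       1.741     0.09888      0.7455
  C            -0.214       0.107       0.321       0.107
  E             1.407       1.848      0.4199      0.8525
  solve Keq expr → x = 0.107; check Q = 0.05892
Then remove 0.5293 M of J.
Step 2:
                    A           J           L           E
  I             1.407       1.319      0.4199      0.8525
  C          -0.02672     0.01336     0.04008     0.01336
  E              1.38       1.332        0.46      0.8659
  solve Keq expr → x = 0.01336; check Q = 0.05892
Then change container volume by factor 0.5 (V_new/V_old).
Step 3:
                    A           J           L           E
  I             2.761       2.664        0.92       1.732
  C            0.2719      -0.136     -0.4079      -0.136
  E             3.032       2.528      0.5121       1.596
  solve Keq expr → x = -0.136; check Q = 0.05892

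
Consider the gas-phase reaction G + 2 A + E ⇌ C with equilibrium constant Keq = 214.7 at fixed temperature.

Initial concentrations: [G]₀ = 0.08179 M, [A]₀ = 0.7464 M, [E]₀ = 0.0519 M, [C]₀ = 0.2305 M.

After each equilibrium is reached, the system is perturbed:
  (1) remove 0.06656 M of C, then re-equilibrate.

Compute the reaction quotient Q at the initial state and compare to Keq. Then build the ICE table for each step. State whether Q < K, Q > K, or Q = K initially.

Q₀ = 97.47 vs Keq = 214.7 ⇒ Q<K, forward
Step 1:
                    G           A           E           C
  init        0.08179      0.7464      0.0519      0.2305
  Δ          -0.01692    -0.03383    -0.01692     0.01692
  eq          0.06487      0.7126     0.03498      0.2474
  solve Keq expr → x = 0.01692; check Q = 214.7
Then remove 0.06656 M of C.
Step 2:
                    G           A           E           C
  init        0.06487      0.7126     0.03498      0.1809
  Δ         -0.005381    -0.01076   -0.005381    0.005381
  eq          0.05949      0.7018      0.0296      0.1862
  solve Keq expr → x = 0.005381; check Q = 214.7

Q₀ = 97.47; Q < K (proceeds forward)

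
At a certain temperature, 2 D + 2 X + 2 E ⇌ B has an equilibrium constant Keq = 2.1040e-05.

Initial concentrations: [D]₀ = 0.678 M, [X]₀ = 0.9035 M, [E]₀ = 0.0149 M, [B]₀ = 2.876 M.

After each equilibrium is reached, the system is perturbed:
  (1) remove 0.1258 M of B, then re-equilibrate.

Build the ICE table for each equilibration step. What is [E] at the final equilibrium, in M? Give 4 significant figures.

Q₀ = 3.4522e+04 vs Keq = 2.1040e-05 ⇒ Q>K, reverse
Step 1:
                  D         X         E         B
  I           0.678    0.9035    0.0149     2.876
  C             4.8       4.8       4.8      -2.4
  E           5.478     5.703     4.815    0.4761
  solve Keq expr → x = -2.4; check Q = 2.1040e-05
Then remove 0.1258 M of B.
Step 2:
                  D         X         E         B
  I           5.478     5.703     4.815    0.3503
  C         -0.1248   -0.1248   -0.1248   0.06241
  E           5.353     5.579      4.69    0.4127
  solve Keq expr → x = 0.06241; check Q = 2.1040e-05

[E]_eq = 4.69 M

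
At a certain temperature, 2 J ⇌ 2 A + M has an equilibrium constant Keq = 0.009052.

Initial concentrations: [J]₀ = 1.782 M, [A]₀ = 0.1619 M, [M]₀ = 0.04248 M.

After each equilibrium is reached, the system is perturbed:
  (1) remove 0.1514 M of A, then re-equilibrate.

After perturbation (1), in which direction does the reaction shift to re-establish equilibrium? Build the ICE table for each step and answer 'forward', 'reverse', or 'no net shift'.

Q₀ = 3.5064e-04 vs Keq = 0.009052 ⇒ Q<K, forward
Step 1:
                  J         A         M
  Initial     1.782    0.1619   0.04248
  Change    -0.2193    0.2193    0.1096
  Equil       1.563    0.3812    0.1521
  solve Keq expr → x = 0.1096; check Q = 0.009052
Then remove 0.1514 M of A.
Step 2:
                  J         A         M
  Initial     1.563    0.2298    0.1521
  Change    -0.0874    0.0874    0.0437
  Equil       1.475    0.3172    0.1958
  solve Keq expr → x = 0.0437; check Q = 0.009052

Direction: forward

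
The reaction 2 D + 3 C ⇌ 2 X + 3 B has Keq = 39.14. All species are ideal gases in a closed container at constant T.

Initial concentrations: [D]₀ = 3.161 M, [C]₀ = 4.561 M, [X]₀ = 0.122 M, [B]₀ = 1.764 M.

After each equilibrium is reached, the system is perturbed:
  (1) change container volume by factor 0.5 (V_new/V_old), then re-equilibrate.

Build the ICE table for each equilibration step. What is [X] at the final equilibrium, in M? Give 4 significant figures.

[X]_eq = 3.961 M

Q₀ = 8.6176e-05 vs Keq = 39.14 ⇒ Q<K, forward
Step 1:
                  D         C         X         B
  init        3.161     4.561     0.122     1.764
  Δ          -1.859    -2.788     1.859     2.788
  eq          1.302     1.773     1.981     4.552
  solve Keq expr → x = 0.9293; check Q = 39.14
Then change container volume by factor 0.5 (V_new/V_old).
Step 2:
                  D         C         X         B
  init        2.605     3.546     3.961     9.104
  Δ               0         0         0         0
  eq          2.605     3.546     3.961     9.104
  solve Keq expr → x = 0; check Q = 39.14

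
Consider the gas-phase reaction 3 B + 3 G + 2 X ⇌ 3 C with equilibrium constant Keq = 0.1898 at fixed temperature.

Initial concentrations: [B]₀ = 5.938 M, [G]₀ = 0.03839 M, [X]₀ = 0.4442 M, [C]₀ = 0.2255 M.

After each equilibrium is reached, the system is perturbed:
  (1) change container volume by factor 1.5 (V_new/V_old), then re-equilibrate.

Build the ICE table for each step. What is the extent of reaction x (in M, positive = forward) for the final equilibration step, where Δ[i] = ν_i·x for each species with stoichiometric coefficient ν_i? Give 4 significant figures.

x = -0.008814 M

Q₀ = 4.906 vs Keq = 0.1898 ⇒ Q>K, reverse
Step 1:
                   B          G          X          C
  I            5.938    0.03839     0.4442     0.2255
  C          0.04687    0.04687    0.03125   -0.04687
  E            5.985    0.08526     0.4754     0.1786
  solve Keq expr → x = -0.01562; check Q = 0.1898
Then change container volume by factor 1.5 (V_new/V_old).
Step 2:
                   B          G          X          C
  I             3.99    0.05684      0.317     0.1191
  C          0.02644    0.02644    0.01763   -0.02644
  E            4.016    0.08328     0.3346    0.09265
  solve Keq expr → x = -0.008814; check Q = 0.1898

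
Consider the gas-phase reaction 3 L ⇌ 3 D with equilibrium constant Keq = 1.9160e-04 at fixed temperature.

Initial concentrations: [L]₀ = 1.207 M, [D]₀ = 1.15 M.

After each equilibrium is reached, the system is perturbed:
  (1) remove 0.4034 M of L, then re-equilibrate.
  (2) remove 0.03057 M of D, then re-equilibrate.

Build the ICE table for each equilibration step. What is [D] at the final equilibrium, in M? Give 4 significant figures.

Q₀ = 0.8649 vs Keq = 1.9160e-04 ⇒ Q>K, reverse
Step 1:
                    L           D
  Initial       1.207        1.15
  Change        1.022      -1.022
  Equil         2.229      0.1285
  solve Keq expr → x = -0.3405; check Q = 1.9160e-04
Then remove 0.4034 M of L.
Step 2:
                    L           D
  Initial       1.825      0.1285
  Change      0.02199    -0.02199
  Equil         1.847      0.1065
  solve Keq expr → x = -0.007329; check Q = 1.9160e-04
Then remove 0.03057 M of D.
Step 3:
                    L           D
  Initial       1.847     0.07592
  Change      -0.0289      0.0289
  Equil         1.818      0.1048
  solve Keq expr → x = 0.009635; check Q = 1.9160e-04

[D]_eq = 0.1048 M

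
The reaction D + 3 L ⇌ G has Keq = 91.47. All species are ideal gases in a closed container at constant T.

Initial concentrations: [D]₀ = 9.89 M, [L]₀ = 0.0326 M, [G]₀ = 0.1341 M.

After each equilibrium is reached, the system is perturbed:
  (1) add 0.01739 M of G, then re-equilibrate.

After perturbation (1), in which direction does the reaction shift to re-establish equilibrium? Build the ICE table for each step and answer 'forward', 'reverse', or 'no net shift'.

Q₀ = 391.4 vs Keq = 91.47 ⇒ Q>K, reverse
Step 1:
                    D           L           G
  Initial        9.89      0.0326      0.1341
  Change     0.006482     0.01945   -0.006482
  Equil         9.896     0.05205      0.1276
  solve Keq expr → x = -0.006482; check Q = 91.47
Then add 0.01739 M of G.
Step 2:
                    D           L           G
  Initial       9.896     0.05205       0.145
  Change   7.2408e-04    0.002172 -7.2408e-04
  Equil         9.897     0.05422      0.1443
  solve Keq expr → x = -7.2408e-04; check Q = 91.47

Direction: reverse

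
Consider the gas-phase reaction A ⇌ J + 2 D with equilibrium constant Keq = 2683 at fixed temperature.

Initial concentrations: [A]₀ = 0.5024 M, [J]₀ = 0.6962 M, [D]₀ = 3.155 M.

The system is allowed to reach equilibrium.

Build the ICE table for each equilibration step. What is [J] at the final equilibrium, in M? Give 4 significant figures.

Q₀ = 13.79 vs Keq = 2683 ⇒ Q<K, forward
Step 1:
                  A         J         D
  init       0.5024    0.6962     3.155
  Δ         -0.4948    0.4948    0.9896
  eq       0.007625     1.191     4.145
  solve Keq expr → x = 0.4948; check Q = 2683

[J]_eq = 1.191 M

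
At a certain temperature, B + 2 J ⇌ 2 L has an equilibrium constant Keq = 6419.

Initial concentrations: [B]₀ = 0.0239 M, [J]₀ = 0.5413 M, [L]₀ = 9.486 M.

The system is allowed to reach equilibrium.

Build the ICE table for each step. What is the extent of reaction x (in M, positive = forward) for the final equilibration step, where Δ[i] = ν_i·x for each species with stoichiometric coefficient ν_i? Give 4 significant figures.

Q₀ = 1.2850e+04 vs Keq = 6419 ⇒ Q>K, reverse
Step 1:
                  B         J         L
  Initial    0.0239    0.5413     9.486
  Change    0.01788   0.03576  -0.03576
  Equil     0.04178    0.5771      9.45
  solve Keq expr → x = -0.01788; check Q = 6419

x = -0.01788 M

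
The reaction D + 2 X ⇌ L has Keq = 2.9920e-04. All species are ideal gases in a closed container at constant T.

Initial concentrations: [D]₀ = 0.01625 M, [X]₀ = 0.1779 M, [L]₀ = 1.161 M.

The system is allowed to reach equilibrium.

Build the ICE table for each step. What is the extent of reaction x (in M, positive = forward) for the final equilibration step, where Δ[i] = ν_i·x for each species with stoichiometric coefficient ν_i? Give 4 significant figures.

x = -1.159 M

Q₀ = 2257 vs Keq = 2.9920e-04 ⇒ Q>K, reverse
Step 1:
                  D         X         L
  init      0.01625    0.1779     1.161
  Δ           1.159     2.318    -1.159
  eq          1.175     2.496  0.002189
  solve Keq expr → x = -1.159; check Q = 2.9920e-04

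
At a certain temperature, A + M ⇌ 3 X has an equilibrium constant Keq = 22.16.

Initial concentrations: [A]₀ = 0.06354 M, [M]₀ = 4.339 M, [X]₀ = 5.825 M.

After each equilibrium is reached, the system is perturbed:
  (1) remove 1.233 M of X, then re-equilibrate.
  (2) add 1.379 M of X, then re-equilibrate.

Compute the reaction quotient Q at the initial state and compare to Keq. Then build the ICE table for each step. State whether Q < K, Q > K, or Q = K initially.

Q₀ = 716.9 vs Keq = 22.16 ⇒ Q>K, reverse
Step 1:
                   A          M          X
  init       0.06354      4.339      5.825
  Δ           0.5728     0.5728     -1.718
  eq          0.6363      4.912      4.107
  solve Keq expr → x = -0.5728; check Q = 22.16
Then remove 1.233 M of X.
Step 2:
                   A          M          X
  init        0.6363      4.912      2.874
  Δ          -0.2163    -0.2163     0.6488
  eq            0.42      4.696      3.522
  solve Keq expr → x = 0.2163; check Q = 22.16
Then add 1.379 M of X.
Step 3:
                   A          M          X
  init          0.42      4.696      4.901
  Δ           0.2433     0.2433    -0.7299
  eq          0.6633      4.939      4.172
  solve Keq expr → x = -0.2433; check Q = 22.16

Q₀ = 716.9; Q > K (proceeds reverse)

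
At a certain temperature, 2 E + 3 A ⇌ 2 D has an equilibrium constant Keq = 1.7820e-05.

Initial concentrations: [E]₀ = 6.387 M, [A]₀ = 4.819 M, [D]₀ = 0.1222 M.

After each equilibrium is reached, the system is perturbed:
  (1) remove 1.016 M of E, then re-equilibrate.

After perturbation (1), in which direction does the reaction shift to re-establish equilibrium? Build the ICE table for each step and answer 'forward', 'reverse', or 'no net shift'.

Direction: reverse

Q₀ = 3.2710e-06 vs Keq = 1.7820e-05 ⇒ Q<K, forward
Step 1:
                    E           A           D
  I             6.387       4.819      0.1222
  C           -0.1389     -0.2084      0.1389
  E             6.248       4.611      0.2611
  solve Keq expr → x = 0.06946; check Q = 1.7820e-05
Then remove 1.016 M of E.
Step 2:
                    E           A           D
  I             5.232       4.611      0.2611
  C           0.03694      0.0554    -0.03694
  E             5.269       4.666      0.2242
  solve Keq expr → x = -0.01847; check Q = 1.7820e-05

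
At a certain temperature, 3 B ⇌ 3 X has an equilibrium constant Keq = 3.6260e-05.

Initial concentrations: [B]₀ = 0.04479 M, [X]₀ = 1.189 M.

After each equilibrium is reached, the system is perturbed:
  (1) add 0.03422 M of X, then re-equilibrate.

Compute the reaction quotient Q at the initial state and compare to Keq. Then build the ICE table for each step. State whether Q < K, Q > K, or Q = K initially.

Q₀ = 1.8707e+04 vs Keq = 3.6260e-05 ⇒ Q>K, reverse
Step 1:
                   B          X
  init       0.04479      1.189
  Δ            1.149     -1.149
  eq           1.194    0.03953
  solve Keq expr → x = -0.3832; check Q = 3.6260e-05
Then add 0.03422 M of X.
Step 2:
                   B          X
  init         1.194    0.07375
  Δ          0.03312   -0.03312
  eq           1.227    0.04062
  solve Keq expr → x = -0.01104; check Q = 3.6260e-05

Q₀ = 1.8707e+04; Q > K (proceeds reverse)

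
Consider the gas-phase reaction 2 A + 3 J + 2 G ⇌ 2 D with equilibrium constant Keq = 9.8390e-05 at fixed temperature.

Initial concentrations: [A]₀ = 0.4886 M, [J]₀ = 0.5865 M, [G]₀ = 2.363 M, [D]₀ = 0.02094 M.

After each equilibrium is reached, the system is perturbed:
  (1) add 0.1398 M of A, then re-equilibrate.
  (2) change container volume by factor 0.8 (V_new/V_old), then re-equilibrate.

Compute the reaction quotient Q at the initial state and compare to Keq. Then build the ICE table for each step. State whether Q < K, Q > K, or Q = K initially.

Q₀ = 0.00163 vs Keq = 9.8390e-05 ⇒ Q>K, reverse
Step 1:
                  A         J         G         D
  I          0.4886    0.5865     2.363   0.02094
  C         0.01528   0.02293   0.01528  -0.01528
  E          0.5039    0.6094     2.378  0.005655
  solve Keq expr → x = -0.007642; check Q = 9.8390e-05
Then add 0.1398 M of A.
Step 2:
                  A         J         G         D
  I          0.6437    0.6094     2.378  0.005655
  C       -0.001507 -0.002261 -0.001507  0.001507
  E          0.6422    0.6072     2.377  0.007163
  solve Keq expr → x = 7.5374e-04; check Q = 9.8390e-05
Then change container volume by factor 0.8 (V_new/V_old).
Step 3:
                  A         J         G         D
  I          0.8027     0.759     2.971  0.008953
  C       -0.006247 -0.009371 -0.006247  0.006247
  E          0.7965    0.7496     2.965    0.0152
  solve Keq expr → x = 0.003124; check Q = 9.8390e-05

Q₀ = 0.00163; Q > K (proceeds reverse)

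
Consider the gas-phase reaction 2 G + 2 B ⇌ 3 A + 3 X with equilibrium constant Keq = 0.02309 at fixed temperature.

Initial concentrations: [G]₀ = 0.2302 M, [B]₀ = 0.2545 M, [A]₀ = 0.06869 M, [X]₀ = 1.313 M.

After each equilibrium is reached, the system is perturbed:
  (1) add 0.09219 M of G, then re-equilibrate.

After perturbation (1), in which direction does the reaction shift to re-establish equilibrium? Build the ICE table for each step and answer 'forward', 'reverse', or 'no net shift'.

Q₀ = 0.2137 vs Keq = 0.02309 ⇒ Q>K, reverse
Step 1:
                   G          B          A          X
  Initial     0.2302     0.2545    0.06869      1.313
  Change     0.02085    0.02085   -0.03127   -0.03127
  Equil        0.251     0.2753    0.03742      1.282
  solve Keq expr → x = -0.01042; check Q = 0.02309
Then add 0.09219 M of G.
Step 2:
                   G          B          A          X
  Initial     0.3432     0.2753    0.03742      1.282
  Change   -0.004949  -0.004949   0.007423   0.007423
  Equil       0.3383     0.2704    0.04484      1.289
  solve Keq expr → x = 0.002474; check Q = 0.02309

Direction: forward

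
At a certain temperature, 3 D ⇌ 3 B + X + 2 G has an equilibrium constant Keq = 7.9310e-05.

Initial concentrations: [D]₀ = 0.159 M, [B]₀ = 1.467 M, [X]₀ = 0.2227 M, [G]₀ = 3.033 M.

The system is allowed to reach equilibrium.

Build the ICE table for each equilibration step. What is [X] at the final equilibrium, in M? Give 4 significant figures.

[X]_eq = 1.3140e-05 M

Q₀ = 1609 vs Keq = 7.9310e-05 ⇒ Q>K, reverse
Step 1:
                    D           B           X           G
  Initial       0.159       1.467      0.2227       3.033
  Change       0.6681     -0.6681     -0.2227     -0.4454
  Equil        0.8271      0.7989  1.3140e-05       2.588
  solve Keq expr → x = -0.2227; check Q = 7.9310e-05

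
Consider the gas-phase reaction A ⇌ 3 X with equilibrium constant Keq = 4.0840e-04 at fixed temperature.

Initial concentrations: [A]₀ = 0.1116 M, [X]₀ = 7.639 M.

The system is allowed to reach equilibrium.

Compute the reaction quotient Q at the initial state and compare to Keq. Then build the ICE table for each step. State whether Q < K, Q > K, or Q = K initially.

Q₀ = 3994 vs Keq = 4.0840e-04 ⇒ Q>K, reverse
Step 1:
                    A           X
  init         0.1116       7.639
  Δ             2.512      -7.537
  eq            2.624      0.1023
  solve Keq expr → x = -2.512; check Q = 4.0840e-04

Q₀ = 3994; Q > K (proceeds reverse)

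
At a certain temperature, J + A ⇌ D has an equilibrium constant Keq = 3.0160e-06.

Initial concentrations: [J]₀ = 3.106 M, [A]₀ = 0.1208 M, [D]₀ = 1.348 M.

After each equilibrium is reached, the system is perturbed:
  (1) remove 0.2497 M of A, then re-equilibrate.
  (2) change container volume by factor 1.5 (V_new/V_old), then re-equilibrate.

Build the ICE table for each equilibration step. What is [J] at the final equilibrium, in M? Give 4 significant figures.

[J]_eq = 2.969 M

Q₀ = 3.593 vs Keq = 3.0160e-06 ⇒ Q>K, reverse
Step 1:
                   J          A          D
  init         3.106     0.1208      1.348
  Δ            1.348      1.348     -1.348
  eq           4.454      1.469 1.9730e-05
  solve Keq expr → x = -1.348; check Q = 3.0160e-06
Then remove 0.2497 M of A.
Step 2:
                   J          A          D
  init         4.454      1.219 1.9730e-05
  Δ       3.3542e-06 3.3542e-06 -3.3542e-06
  eq           4.454      1.219 1.6376e-05
  solve Keq expr → x = -3.3542e-06; check Q = 3.0160e-06
Then change container volume by factor 1.5 (V_new/V_old).
Step 3:
                   J          A          D
  init         2.969     0.8127 1.0917e-05
  Δ       3.6391e-06 3.6391e-06 -3.6391e-06
  eq           2.969     0.8127 7.2784e-06
  solve Keq expr → x = -3.6391e-06; check Q = 3.0160e-06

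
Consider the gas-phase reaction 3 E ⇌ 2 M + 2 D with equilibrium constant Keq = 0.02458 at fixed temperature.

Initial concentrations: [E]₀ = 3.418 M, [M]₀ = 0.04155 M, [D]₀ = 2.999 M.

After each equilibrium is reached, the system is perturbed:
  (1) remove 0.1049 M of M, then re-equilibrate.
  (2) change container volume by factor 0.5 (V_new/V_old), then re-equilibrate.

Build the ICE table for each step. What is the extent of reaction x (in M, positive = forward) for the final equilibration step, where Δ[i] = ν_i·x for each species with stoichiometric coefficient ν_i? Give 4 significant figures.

x = -0.05969 M

Q₀ = 3.8885e-04 vs Keq = 0.02458 ⇒ Q<K, forward
Step 1:
                    E           M           D
  I             3.418     0.04155       2.999
  C           -0.3332      0.2222      0.2222
  E             3.085      0.2637       3.221
  solve Keq expr → x = 0.1111; check Q = 0.02458
Then remove 0.1049 M of M.
Step 2:
                    E           M           D
  I             3.085      0.1588       3.221
  C           -0.1243      0.0829      0.0829
  E              2.96      0.2417       3.304
  solve Keq expr → x = 0.04145; check Q = 0.02458
Then change container volume by factor 0.5 (V_new/V_old).
Step 3:
                    E           M           D
  I             5.921      0.4834       6.608
  C            0.1791     -0.1194     -0.1194
  E               6.1       0.364       6.489
  solve Keq expr → x = -0.05969; check Q = 0.02458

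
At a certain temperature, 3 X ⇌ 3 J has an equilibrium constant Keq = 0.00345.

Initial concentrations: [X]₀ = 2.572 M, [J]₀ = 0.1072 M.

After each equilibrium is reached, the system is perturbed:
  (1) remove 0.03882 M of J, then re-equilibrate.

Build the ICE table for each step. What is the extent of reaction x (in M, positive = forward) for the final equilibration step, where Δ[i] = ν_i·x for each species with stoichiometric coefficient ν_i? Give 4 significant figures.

x = 0.01124 M

Q₀ = 7.2405e-05 vs Keq = 0.00345 ⇒ Q<K, forward
Step 1:
                    X           J
  init          2.572      0.1072
  Δ           -0.2445      0.2445
  eq            2.328      0.3517
  solve Keq expr → x = 0.0815; check Q = 0.00345
Then remove 0.03882 M of J.
Step 2:
                    X           J
  init          2.328      0.3129
  Δ          -0.03372     0.03372
  eq            2.294      0.3466
  solve Keq expr → x = 0.01124; check Q = 0.00345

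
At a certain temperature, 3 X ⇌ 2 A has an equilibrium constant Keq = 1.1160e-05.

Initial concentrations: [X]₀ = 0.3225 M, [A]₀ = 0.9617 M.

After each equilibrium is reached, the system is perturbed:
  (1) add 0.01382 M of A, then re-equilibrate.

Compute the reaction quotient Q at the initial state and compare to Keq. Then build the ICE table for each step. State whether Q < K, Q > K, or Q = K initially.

Q₀ = 27.57; Q > K (proceeds reverse)

Q₀ = 27.57 vs Keq = 1.1160e-05 ⇒ Q>K, reverse
Step 1:
                    X           A
  I            0.3225      0.9617
  C             1.431     -0.9539
  E             1.753    0.007756
  solve Keq expr → x = -0.477; check Q = 1.1160e-05
Then add 0.01382 M of A.
Step 2:
                    X           A
  I             1.753     0.02158
  C           0.02053    -0.01368
  E             1.774    0.007893
  solve Keq expr → x = -0.006842; check Q = 1.1160e-05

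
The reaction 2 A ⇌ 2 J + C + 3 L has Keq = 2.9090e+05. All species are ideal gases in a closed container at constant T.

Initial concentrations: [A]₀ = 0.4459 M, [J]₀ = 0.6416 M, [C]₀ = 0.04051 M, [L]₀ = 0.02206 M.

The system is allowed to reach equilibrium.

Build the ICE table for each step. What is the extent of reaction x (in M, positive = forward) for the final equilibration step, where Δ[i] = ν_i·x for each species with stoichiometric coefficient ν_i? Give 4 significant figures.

Q₀ = 9.0039e-07 vs Keq = 2.9090e+05 ⇒ Q<K, forward
Step 1:
                    A           J           C           L
  init         0.4459      0.6416     0.04051     0.02206
  Δ           -0.4453      0.4453      0.2227       0.668
  eq       5.9255e-04       1.087      0.2632        0.69
  solve Keq expr → x = 0.2227; check Q = 2.9090e+05

x = 0.2227 M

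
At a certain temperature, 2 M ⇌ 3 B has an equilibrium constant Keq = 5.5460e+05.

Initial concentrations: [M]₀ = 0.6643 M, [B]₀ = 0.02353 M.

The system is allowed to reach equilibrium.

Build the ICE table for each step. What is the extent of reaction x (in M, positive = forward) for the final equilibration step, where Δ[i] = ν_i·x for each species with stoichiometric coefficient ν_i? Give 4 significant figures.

Q₀ = 2.9521e-05 vs Keq = 5.5460e+05 ⇒ Q<K, forward
Step 1:
                    M           B
  init         0.6643     0.02353
  Δ           -0.6629      0.9944
  eq         0.001379       1.018
  solve Keq expr → x = 0.3315; check Q = 5.5460e+05

x = 0.3315 M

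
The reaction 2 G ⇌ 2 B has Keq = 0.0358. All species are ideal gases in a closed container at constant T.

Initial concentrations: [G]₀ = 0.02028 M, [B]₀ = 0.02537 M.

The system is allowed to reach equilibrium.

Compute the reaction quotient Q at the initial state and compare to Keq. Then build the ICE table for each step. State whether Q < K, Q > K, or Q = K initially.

Q₀ = 1.565 vs Keq = 0.0358 ⇒ Q>K, reverse
Step 1:
                  G         B
  init      0.02028   0.02537
  Δ         0.01811  -0.01811
  eq        0.03839  0.007263
  solve Keq expr → x = -0.009053; check Q = 0.0358

Q₀ = 1.565; Q > K (proceeds reverse)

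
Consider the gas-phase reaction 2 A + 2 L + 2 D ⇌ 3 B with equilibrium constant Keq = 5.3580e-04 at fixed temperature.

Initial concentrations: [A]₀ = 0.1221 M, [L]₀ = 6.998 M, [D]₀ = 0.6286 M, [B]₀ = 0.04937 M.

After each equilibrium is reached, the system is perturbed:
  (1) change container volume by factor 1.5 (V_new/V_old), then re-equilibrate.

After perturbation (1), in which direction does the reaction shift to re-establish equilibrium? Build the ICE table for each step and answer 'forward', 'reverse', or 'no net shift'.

Direction: reverse

Q₀ = 4.1712e-04 vs Keq = 5.3580e-04 ⇒ Q<K, forward
Step 1:
                   A          L          D          B
  init        0.1221      6.998     0.6286    0.04937
  Δ        -0.002316  -0.002316  -0.002316   0.003475
  eq          0.1198      6.996     0.6263    0.05284
  solve Keq expr → x = 0.001158; check Q = 5.3580e-04
Then change container volume by factor 1.5 (V_new/V_old).
Step 2:
                   A          L          D          B
  init       0.07986      4.664     0.4175    0.03523
  Δ         0.006763   0.006763   0.006763   -0.01014
  eq         0.08662      4.671     0.4243    0.02509
  solve Keq expr → x = -0.003381; check Q = 5.3580e-04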